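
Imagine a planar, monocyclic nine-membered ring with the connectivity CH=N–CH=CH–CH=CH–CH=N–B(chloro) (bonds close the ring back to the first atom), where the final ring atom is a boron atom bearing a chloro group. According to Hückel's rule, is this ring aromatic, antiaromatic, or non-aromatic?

Every ring atom contributes a p orbital perpendicular to the ring (each doubly-bonded ring atom is sp² with one p-orbital electron; each =N– nitrogen is pyridine-type (lone pair in the sp² plane, one electron in the p orbital); the boron has an empty p orbital), so the π system is cyclic and fully conjugated.
Tallying contributions gives 4 × 2 = 8 from the double-bond units + 0 from the B(chloro) atom = 8.
A 4n π count (8, n = 2) in a planar conjugated ring means antiaromatic.

Antiaromatic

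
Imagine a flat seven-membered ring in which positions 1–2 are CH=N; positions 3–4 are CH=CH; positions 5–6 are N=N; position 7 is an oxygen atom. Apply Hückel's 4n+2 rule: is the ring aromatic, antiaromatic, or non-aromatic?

All ring atoms are sp² and supply a p orbital to the ring (every atom in a ring double bond is sp² and brings one electron to the p orbital; each =N– nitrogen is pyridine-type (lone pair in the sp² plane, one electron in the p orbital); the oxygen donates one lone pair from its p orbital); the conjugation is uninterrupted.
Counting π electrons: 3 × 2 = 6 from the double-bond units + 2 from the O atom = 8.
8 = 4(2); a planar, fully conjugated 4n system is antiaromatic.

Antiaromatic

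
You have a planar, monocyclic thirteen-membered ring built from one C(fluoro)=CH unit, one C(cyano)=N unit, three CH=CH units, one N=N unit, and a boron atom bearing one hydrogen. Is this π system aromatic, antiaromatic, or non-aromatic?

Check conjugation: each doubly-bonded ring atom is sp² with one p-orbital electron; the doubly-bonded nitrogens are pyridine-type — their lone pairs lie in the ring plane, leaving one electron in the p orbital; the boron has an empty p orbital — every position has a p orbital, so the cyclic π system is continuous.
π-electron count: 6 × 2 = 12 from the double-bond units + 0 from the BH atom = 12.
12 is a 4n count (n = 3), so the planar conjugated ring is antiaromatic.

Antiaromatic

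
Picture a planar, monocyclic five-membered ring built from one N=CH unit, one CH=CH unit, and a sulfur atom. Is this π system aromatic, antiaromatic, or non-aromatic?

The p orbitals form a continuous loop: the double-bond atoms are sp², each contributing one p electron; each =N– nitrogen is pyridine-type (lone pair in the sp² plane, one electron in the p orbital); the sulfur donates one lone pair from its p orbital. The ring is fully conjugated.
Adding the contributions, 2 × 2 = 4 from the double-bond units + 2 from the S atom = 6.
Since 6 = 4·1 + 2, the ring meets the 4n+2 criterion.

Aromatic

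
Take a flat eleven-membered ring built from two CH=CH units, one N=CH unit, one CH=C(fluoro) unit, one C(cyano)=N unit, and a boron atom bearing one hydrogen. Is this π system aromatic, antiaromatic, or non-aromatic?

All ring atoms are sp² and supply a p orbital to the ring (each doubly-bonded ring atom is sp² with one p-orbital electron; each sp² =N– keeps its lone pair in-plane and puts one electron into the π system; the boron has an empty p orbital); the conjugation is uninterrupted.
Tallying contributions gives 5 × 2 = 10 from the double-bond units + 0 from the BH atom = 10.
Since 10 = 4·2 + 2, the ring meets the 4n+2 criterion.

Aromatic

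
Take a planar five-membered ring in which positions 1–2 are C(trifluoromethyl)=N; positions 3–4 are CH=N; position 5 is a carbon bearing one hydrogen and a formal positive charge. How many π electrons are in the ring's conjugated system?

4

The p orbitals form a continuous loop: every atom in a ring double bond is sp² and brings one electron to the p orbital; each =N– nitrogen is pyridine-type (lone pair in the sp² plane, one electron in the p orbital); the carbocation has an empty p orbital. The ring is fully conjugated.
Counting π electrons: 2 × 2 = 4 from the double-bond units + 0 from the CH(+) atom = 4.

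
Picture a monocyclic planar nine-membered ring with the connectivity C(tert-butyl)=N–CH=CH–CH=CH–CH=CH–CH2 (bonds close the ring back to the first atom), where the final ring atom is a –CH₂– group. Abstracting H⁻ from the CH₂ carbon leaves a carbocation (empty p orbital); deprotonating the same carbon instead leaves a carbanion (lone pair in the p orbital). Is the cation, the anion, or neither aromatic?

The anion

In both ions every ring atom is sp² and contributes a p orbital, so both rings are fully conjugated.
Cation: 4 × 2 + 0 = 8 π electrons → 4(2), antiaromatic.
Anion: 4 × 2 + 2 = 10 π electrons → 4(2)+2, aromatic.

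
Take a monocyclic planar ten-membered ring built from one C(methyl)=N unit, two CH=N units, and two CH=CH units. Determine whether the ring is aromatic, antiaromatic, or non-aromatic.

All ring atoms are sp² and supply a p orbital to the ring (every atom in a ring double bond is sp² and brings one electron to the p orbital; the doubly-bonded nitrogens are pyridine-type — their lone pairs lie in the ring plane, leaving one electron in the p orbital); the conjugation is uninterrupted.
Tallying contributions gives 5 × 2 = 10 from the 5 double-bond units.
With 10 π electrons (n = 2), the Hückel 4n+2 condition holds.

Aromatic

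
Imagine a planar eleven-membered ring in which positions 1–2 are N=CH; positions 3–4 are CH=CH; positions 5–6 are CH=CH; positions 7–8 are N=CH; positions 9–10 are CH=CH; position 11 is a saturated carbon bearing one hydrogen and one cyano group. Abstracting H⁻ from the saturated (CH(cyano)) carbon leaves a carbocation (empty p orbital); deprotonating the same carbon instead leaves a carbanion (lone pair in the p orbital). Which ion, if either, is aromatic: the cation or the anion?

In either ion the ring is fully conjugated: every atom, including the new sp² carbon, supplies a p orbital.
Cation: 5 × 2 + 0 = 10 π electrons → 4(2)+2, aromatic.
Anion: 5 × 2 + 2 = 12 π electrons → 4(3), antiaromatic.

The cation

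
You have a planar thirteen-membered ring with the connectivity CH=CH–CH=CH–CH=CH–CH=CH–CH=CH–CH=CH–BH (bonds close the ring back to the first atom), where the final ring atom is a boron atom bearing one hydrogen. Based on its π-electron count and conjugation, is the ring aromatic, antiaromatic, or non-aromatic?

Antiaromatic

The p orbitals form a continuous loop: the double-bond atoms are sp², each contributing one p electron; the boron has an empty p orbital. The ring is fully conjugated.
Counting π electrons: 6 × 2 = 12 from the double-bond units + 0 from the BH atom = 12.
12 is a 4n count (n = 3), so the planar conjugated ring is antiaromatic.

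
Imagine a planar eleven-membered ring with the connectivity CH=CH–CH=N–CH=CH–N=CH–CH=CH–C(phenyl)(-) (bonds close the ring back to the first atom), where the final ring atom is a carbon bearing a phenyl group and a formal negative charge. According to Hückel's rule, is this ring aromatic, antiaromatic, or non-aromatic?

Antiaromatic

Every ring atom contributes a p orbital perpendicular to the ring (each doubly-bonded ring atom is sp² with one p-orbital electron; each sp² =N– keeps its lone pair in-plane and puts one electron into the π system; the carbanion's lone pair occupies the p orbital), so the π system is cyclic and fully conjugated.
π-electron count: 5 × 2 = 10 from the double-bond units + 2 from the C(phenyl)(-) atom = 12.
12 is a 4n count (n = 3), so the planar conjugated ring is antiaromatic.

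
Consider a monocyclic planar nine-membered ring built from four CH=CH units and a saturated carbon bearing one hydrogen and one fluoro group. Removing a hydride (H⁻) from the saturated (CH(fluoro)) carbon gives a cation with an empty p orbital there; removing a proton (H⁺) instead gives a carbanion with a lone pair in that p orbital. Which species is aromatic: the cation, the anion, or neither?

Once that carbon is sp², every ring atom has a p orbital and both ions are fully conjugated.
Cation: 4 × 2 + 0 = 8 π electrons → 4(2), antiaromatic.
Anion: 4 × 2 + 2 = 10 π electrons → 4(2)+2, aromatic.

The anion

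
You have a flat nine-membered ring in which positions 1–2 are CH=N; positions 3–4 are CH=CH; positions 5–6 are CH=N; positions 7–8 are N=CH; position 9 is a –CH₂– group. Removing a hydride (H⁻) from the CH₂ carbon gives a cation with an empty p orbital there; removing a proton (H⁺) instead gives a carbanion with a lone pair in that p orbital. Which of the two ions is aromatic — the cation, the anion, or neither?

Once that carbon is sp², every ring atom has a p orbital and both ions are fully conjugated.
Cation: 4 × 2 + 0 = 8 π electrons → 4(2), antiaromatic.
Anion: 4 × 2 + 2 = 10 π electrons → 4(2)+2, aromatic.

The anion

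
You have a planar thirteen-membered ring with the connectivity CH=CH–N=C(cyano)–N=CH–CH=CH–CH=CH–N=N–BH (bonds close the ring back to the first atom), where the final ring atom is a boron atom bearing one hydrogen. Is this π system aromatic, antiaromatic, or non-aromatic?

Check conjugation: the double-bond atoms are sp², each contributing one p electron; each =N– nitrogen is pyridine-type (lone pair in the sp² plane, one electron in the p orbital); the boron has an empty p orbital — every position has a p orbital, so the cyclic π system is continuous.
Adding the contributions, 6 × 2 = 12 from the double-bond units + 0 from the BH atom = 12.
With 12 = 4·3 π electrons, Hückel's rule classifies the planar ring as antiaromatic.

Antiaromatic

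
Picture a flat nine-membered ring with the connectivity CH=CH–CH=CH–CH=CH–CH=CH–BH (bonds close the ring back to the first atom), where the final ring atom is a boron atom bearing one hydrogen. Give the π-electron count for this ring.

8

Every ring atom contributes a p orbital perpendicular to the ring (each doubly-bonded ring atom is sp² with one p-orbital electron; the boron has an empty p orbital), so the π system is cyclic and fully conjugated.
Counting π electrons: 4 × 2 = 8 from the double-bond units + 0 from the BH atom = 8.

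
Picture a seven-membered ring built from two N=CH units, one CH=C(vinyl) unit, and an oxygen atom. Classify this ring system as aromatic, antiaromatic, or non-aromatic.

The p orbitals form a continuous loop: every atom in a ring double bond is sp² and brings one electron to the p orbital; each =N– nitrogen is pyridine-type (lone pair in the sp² plane, one electron in the p orbital); the oxygen donates one lone pair from its p orbital. The ring is fully conjugated.
π-electron count: 3 × 2 = 6 from the double-bond units + 2 from the O atom = 8.
A 4n π count (8, n = 2) in a planar conjugated ring means antiaromatic.

Antiaromatic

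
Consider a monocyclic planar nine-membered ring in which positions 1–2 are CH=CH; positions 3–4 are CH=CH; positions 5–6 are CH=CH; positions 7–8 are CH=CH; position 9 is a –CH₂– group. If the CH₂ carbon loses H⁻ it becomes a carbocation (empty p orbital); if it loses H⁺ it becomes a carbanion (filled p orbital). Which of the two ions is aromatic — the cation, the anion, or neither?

The anion

In both ions every ring atom is sp² and contributes a p orbital, so both rings are fully conjugated.
Cation: 4 × 2 + 0 = 8 π electrons → 4(2), antiaromatic.
Anion: 4 × 2 + 2 = 10 π electrons → 4(2)+2, aromatic.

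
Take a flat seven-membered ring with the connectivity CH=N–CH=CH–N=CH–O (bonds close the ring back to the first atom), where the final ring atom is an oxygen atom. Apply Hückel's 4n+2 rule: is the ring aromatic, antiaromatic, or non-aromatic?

Antiaromatic

Check conjugation: the double-bond atoms are sp², each contributing one p electron; the doubly-bonded nitrogens are pyridine-type — their lone pairs lie in the ring plane, leaving one electron in the p orbital; the oxygen donates one lone pair from its p orbital — every position has a p orbital, so the cyclic π system is continuous.
Tallying contributions gives 3 × 2 = 6 from the double-bond units + 2 from the O atom = 8.
With 8 = 4·2 π electrons, Hückel's rule classifies the planar ring as antiaromatic.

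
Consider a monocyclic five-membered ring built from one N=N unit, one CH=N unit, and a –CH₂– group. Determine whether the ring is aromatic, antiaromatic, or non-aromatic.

Because the tetrahedral CH₂ carbon is sp³ and has no p orbital in the ring π system at the CH2 position, the π system cannot extend all the way around the ring.
Hückel's rule only applies to fully conjugated rings, so this one is simply non-aromatic.

Non-aromatic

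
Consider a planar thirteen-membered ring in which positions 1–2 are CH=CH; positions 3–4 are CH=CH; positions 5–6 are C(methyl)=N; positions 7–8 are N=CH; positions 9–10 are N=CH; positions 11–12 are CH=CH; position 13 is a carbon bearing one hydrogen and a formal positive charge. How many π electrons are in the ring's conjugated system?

The p orbitals form a continuous loop: the double-bond atoms are sp², each contributing one p electron; the doubly-bonded nitrogens are pyridine-type — their lone pairs lie in the ring plane, leaving one electron in the p orbital; the carbocation has an empty p orbital. The ring is fully conjugated.
Counting π electrons: 6 × 2 = 12 from the double-bond units + 0 from the CH(+) atom = 12.

12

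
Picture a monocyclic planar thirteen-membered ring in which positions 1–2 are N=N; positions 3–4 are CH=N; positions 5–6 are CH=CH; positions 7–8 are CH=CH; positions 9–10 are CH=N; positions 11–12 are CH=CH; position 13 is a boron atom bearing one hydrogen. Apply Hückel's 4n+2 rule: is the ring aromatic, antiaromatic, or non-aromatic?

Check conjugation: the double-bond atoms are sp², each contributing one p electron; each sp² =N– keeps its lone pair in-plane and puts one electron into the π system; the boron has an empty p orbital — every position has a p orbital, so the cyclic π system is continuous.
π-electron count: 6 × 2 = 12 from the double-bond units + 0 from the BH atom = 12.
12 is a 4n count (n = 3), so the planar conjugated ring is antiaromatic.

Antiaromatic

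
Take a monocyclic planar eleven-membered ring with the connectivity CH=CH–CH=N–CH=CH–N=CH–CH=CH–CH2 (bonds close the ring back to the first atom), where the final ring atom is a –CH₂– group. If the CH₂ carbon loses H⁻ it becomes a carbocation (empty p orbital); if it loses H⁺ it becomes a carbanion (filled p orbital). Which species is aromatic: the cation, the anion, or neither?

The cation

In either ion the ring is fully conjugated: every atom, including the new sp² carbon, supplies a p orbital.
Cation: 5 × 2 + 0 = 10 π electrons → 4(2)+2, aromatic.
Anion: 5 × 2 + 2 = 12 π electrons → 4(3), antiaromatic.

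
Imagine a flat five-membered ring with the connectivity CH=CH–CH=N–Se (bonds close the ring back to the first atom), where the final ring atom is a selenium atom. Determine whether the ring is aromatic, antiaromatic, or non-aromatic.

Aromatic

Check conjugation: the double-bond atoms are sp², each contributing one p electron; each sp² =N– keeps its lone pair in-plane and puts one electron into the π system; the selenium donates one lone pair from its p orbital — every position has a p orbital, so the cyclic π system is continuous.
Tallying contributions gives 2 × 2 = 4 from the double-bond units + 2 from the Se atom = 6.
With 6 π electrons (n = 1), the Hückel 4n+2 condition holds.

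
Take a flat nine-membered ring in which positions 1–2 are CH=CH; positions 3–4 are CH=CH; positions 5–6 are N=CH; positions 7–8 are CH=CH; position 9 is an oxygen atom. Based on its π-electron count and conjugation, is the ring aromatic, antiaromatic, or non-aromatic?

Aromatic

Check conjugation: the double-bond atoms are sp², each contributing one p electron; each =N– nitrogen is pyridine-type (lone pair in the sp² plane, one electron in the p orbital); the oxygen donates one lone pair from its p orbital — every position has a p orbital, so the cyclic π system is continuous.
Tallying contributions gives 4 × 2 = 8 from the double-bond units + 2 from the O atom = 10.
Since 10 = 4·2 + 2, the ring meets the 4n+2 criterion.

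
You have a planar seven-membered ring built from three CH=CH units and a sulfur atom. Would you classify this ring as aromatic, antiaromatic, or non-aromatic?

Antiaromatic

All ring atoms are sp² and supply a p orbital to the ring (each doubly-bonded ring atom is sp² with one p-orbital electron; the sulfur donates one lone pair from its p orbital); the conjugation is uninterrupted.
Counting π electrons: 3 × 2 = 6 from the double-bond units + 2 from the S atom = 8.
8 is a 4n count (n = 2), so the planar conjugated ring is antiaromatic.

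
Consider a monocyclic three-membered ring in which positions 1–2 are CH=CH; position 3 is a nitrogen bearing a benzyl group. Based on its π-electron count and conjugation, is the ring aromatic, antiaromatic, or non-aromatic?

Check conjugation: the double-bond atoms are sp², each contributing one p electron; the pyrrole-type nitrogen donates its lone pair from the p orbital — every position has a p orbital, so the cyclic π system is continuous.
π-electron count: 1 × 2 = 2 from the double-bond unit + 2 from the N(benzyl) atom = 4.
With 4 = 4·1 π electrons, Hückel's rule classifies the planar ring as antiaromatic.

Antiaromatic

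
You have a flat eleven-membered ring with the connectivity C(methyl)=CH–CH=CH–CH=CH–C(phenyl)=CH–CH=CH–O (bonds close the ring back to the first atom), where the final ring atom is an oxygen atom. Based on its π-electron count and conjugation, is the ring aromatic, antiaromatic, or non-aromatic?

Every ring atom contributes a p orbital perpendicular to the ring (every atom in a ring double bond is sp² and brings one electron to the p orbital; the oxygen donates one lone pair from its p orbital), so the π system is cyclic and fully conjugated.
π-electron count: 5 × 2 = 10 from the double-bond units + 2 from the O atom = 12.
A 4n π count (12, n = 3) in a planar conjugated ring means antiaromatic.

Antiaromatic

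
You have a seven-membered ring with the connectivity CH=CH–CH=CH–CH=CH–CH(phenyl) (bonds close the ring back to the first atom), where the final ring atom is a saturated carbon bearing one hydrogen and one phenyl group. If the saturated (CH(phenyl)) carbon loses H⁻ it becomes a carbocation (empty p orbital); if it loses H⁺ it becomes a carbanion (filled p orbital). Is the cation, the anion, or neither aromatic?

Both ions have a continuous loop of p orbitals — each ring atom is sp².
Cation: 3 × 2 + 0 = 6 π electrons → 4(1)+2, aromatic.
Anion: 3 × 2 + 2 = 8 π electrons → 4(2), antiaromatic.

The cation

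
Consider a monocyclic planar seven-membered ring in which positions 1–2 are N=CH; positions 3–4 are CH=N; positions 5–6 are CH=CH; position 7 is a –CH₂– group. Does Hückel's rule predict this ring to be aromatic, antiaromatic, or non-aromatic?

The CH2 position has four σ bonds — the tetrahedral CH₂ carbon is sp³ and has no p orbital in the ring π system — so the cyclic conjugation is interrupted.
A ring that is not fully conjugated cannot be aromatic or antiaromatic regardless of its π-electron count.

Non-aromatic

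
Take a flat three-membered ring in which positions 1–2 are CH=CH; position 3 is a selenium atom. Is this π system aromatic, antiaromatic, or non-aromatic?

Every ring atom contributes a p orbital perpendicular to the ring (every atom in a ring double bond is sp² and brings one electron to the p orbital; the selenium donates one lone pair from its p orbital), so the π system is cyclic and fully conjugated.
Tallying contributions gives 1 × 2 = 2 from the double-bond unit + 2 from the Se atom = 4.
With 4 = 4·1 π electrons, Hückel's rule classifies the planar ring as antiaromatic.

Antiaromatic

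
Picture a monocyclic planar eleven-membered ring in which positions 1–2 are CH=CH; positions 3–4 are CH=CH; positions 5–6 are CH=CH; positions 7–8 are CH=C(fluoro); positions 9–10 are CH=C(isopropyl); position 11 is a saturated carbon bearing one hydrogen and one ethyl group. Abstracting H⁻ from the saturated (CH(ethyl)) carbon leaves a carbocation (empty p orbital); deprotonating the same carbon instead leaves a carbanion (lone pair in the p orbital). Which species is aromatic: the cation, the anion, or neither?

The cation

In either ion the ring is fully conjugated: every atom, including the new sp² carbon, supplies a p orbital.
Cation: 5 × 2 + 0 = 10 π electrons → 4(2)+2, aromatic.
Anion: 5 × 2 + 2 = 12 π electrons → 4(3), antiaromatic.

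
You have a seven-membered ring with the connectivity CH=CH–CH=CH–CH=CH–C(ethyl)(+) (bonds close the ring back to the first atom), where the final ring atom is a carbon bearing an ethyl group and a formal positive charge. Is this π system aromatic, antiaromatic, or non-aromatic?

Aromatic

The p orbitals form a continuous loop: every atom in a ring double bond is sp² and brings one electron to the p orbital; the carbocation has an empty p orbital. The ring is fully conjugated.
Counting π electrons: 3 × 2 = 6 from the double-bond units + 0 from the C(ethyl)(+) atom = 6.
Since 6 = 4·1 + 2, the ring meets the 4n+2 criterion.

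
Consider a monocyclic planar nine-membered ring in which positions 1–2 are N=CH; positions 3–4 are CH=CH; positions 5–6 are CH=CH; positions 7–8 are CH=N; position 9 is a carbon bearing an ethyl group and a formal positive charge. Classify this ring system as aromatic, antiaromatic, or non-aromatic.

The p orbitals form a continuous loop: the double-bond atoms are sp², each contributing one p electron; the doubly-bonded nitrogens are pyridine-type — their lone pairs lie in the ring plane, leaving one electron in the p orbital; the carbocation has an empty p orbital. The ring is fully conjugated.
Tallying contributions gives 4 × 2 = 8 from the double-bond units + 0 from the C(ethyl)(+) atom = 8.
A 4n π count (8, n = 2) in a planar conjugated ring means antiaromatic.

Antiaromatic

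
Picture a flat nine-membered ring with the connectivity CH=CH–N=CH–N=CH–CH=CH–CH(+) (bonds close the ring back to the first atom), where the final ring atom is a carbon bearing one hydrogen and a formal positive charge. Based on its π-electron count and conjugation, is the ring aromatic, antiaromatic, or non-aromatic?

All ring atoms are sp² and supply a p orbital to the ring (each doubly-bonded ring atom is sp² with one p-orbital electron; each =N– nitrogen is pyridine-type (lone pair in the sp² plane, one electron in the p orbital); the carbocation has an empty p orbital); the conjugation is uninterrupted.
Adding the contributions, 4 × 2 = 8 from the double-bond units + 0 from the CH(+) atom = 8.
A 4n π count (8, n = 2) in a planar conjugated ring means antiaromatic.

Antiaromatic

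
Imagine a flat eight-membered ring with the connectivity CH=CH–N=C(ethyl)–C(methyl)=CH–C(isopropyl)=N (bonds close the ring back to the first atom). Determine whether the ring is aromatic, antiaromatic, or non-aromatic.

All ring atoms are sp² and supply a p orbital to the ring (the double-bond atoms are sp², each contributing one p electron; each sp² =N– keeps its lone pair in-plane and puts one electron into the π system); the conjugation is uninterrupted.
Counting π electrons: 4 × 2 = 8 from the 4 double-bond units.
A 4n π count (8, n = 2) in a planar conjugated ring means antiaromatic.

Antiaromatic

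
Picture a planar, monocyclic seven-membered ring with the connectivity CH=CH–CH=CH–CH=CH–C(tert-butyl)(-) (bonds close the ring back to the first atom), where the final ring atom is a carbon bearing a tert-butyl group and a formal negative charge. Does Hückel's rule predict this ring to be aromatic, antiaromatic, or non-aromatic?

Antiaromatic

The p orbitals form a continuous loop: every atom in a ring double bond is sp² and brings one electron to the p orbital; the carbanion's lone pair occupies the p orbital. The ring is fully conjugated.
Counting π electrons: 3 × 2 = 6 from the double-bond units + 2 from the C(tert-butyl)(-) atom = 8.
8 is a 4n count (n = 2), so the planar conjugated ring is antiaromatic.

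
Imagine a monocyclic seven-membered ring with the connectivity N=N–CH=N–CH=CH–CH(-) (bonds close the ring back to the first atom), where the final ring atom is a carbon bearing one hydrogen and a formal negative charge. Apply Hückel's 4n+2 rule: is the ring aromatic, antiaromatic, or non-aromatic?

Antiaromatic

Every ring atom contributes a p orbital perpendicular to the ring (the double-bond atoms are sp², each contributing one p electron; each =N– nitrogen is pyridine-type (lone pair in the sp² plane, one electron in the p orbital); the carbanion's lone pair occupies the p orbital), so the π system is cyclic and fully conjugated.
Counting π electrons: 3 × 2 = 6 from the double-bond units + 2 from the CH(-) atom = 8.
8 is a 4n count (n = 2), so the planar conjugated ring is antiaromatic.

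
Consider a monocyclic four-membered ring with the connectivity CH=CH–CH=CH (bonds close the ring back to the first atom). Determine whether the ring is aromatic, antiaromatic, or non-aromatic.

The p orbitals form a continuous loop: the double-bond atoms are sp², each contributing one p electron. The ring is fully conjugated.
Adding the contributions, 2 × 2 = 4 from the 2 double-bond units.
4 is a 4n count (n = 1), so the planar conjugated ring is antiaromatic.
(The species described is cyclobutadiene.)

Antiaromatic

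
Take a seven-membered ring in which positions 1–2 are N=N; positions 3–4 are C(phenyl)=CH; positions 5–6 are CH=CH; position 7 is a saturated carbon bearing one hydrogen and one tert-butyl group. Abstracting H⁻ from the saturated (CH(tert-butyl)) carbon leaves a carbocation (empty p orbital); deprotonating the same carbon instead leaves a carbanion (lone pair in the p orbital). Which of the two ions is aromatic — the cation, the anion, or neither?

In both ions every ring atom is sp² and contributes a p orbital, so both rings are fully conjugated.
Cation: 3 × 2 + 0 = 6 π electrons → 4(1)+2, aromatic.
Anion: 3 × 2 + 2 = 8 π electrons → 4(2), antiaromatic.

The cation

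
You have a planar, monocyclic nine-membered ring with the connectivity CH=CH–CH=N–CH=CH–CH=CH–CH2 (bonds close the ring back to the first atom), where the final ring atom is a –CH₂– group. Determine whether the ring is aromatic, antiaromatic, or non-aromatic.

Non-aromatic

At the CH2 position, the tetrahedral CH₂ carbon is sp³ and has no p orbital in the ring π system; the ring's p-orbital overlap is broken there.
A ring that is not fully conjugated cannot be aromatic or antiaromatic regardless of its π-electron count.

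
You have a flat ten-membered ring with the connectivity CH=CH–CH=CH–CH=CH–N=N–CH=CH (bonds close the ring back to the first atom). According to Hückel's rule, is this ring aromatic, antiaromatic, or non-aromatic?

Aromatic

Check conjugation: each doubly-bonded ring atom is sp² with one p-orbital electron; the doubly-bonded nitrogens are pyridine-type — their lone pairs lie in the ring plane, leaving one electron in the p orbital — every position has a p orbital, so the cyclic π system is continuous.
Tallying contributions gives 5 × 2 = 10 from the 5 double-bond units.
10 = 4(2) + 2, which satisfies Hückel's 4n+2 rule.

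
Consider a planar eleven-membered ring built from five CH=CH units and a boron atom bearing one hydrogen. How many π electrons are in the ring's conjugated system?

Check conjugation: the double-bond atoms are sp², each contributing one p electron; the boron has an empty p orbital — every position has a p orbital, so the cyclic π system is continuous.
π-electron count: 5 × 2 = 10 from the double-bond units + 0 from the BH atom = 10.

10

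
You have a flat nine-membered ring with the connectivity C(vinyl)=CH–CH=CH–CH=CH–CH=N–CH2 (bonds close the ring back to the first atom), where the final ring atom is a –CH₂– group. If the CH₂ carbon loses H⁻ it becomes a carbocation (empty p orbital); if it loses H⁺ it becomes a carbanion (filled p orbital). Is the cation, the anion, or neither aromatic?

The anion

Once that carbon is sp², every ring atom has a p orbital and both ions are fully conjugated.
Cation: 4 × 2 + 0 = 8 π electrons → 4(2), antiaromatic.
Anion: 4 × 2 + 2 = 10 π electrons → 4(2)+2, aromatic.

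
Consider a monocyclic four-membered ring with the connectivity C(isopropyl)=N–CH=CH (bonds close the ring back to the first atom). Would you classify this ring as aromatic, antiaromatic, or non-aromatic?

Antiaromatic

Check conjugation: the double-bond atoms are sp², each contributing one p electron; the doubly-bonded nitrogens are pyridine-type — their lone pairs lie in the ring plane, leaving one electron in the p orbital — every position has a p orbital, so the cyclic π system is continuous.
Adding the contributions, 2 × 2 = 4 from the 2 double-bond units.
With 4 = 4·1 π electrons, Hückel's rule classifies the planar ring as antiaromatic.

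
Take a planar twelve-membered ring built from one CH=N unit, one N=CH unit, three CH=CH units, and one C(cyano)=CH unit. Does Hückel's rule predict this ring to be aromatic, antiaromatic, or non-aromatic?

Antiaromatic

All ring atoms are sp² and supply a p orbital to the ring (each doubly-bonded ring atom is sp² with one p-orbital electron; each sp² =N– keeps its lone pair in-plane and puts one electron into the π system); the conjugation is uninterrupted.
π-electron count: 6 × 2 = 12 from the 6 double-bond units.
12 is a 4n count (n = 3), so the planar conjugated ring is antiaromatic.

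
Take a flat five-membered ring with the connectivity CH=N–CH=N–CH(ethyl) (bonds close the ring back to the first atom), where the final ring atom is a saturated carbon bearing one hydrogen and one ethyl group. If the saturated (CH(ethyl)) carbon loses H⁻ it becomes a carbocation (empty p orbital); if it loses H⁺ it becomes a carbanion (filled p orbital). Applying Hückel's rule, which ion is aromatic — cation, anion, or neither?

The anion

In either ion the ring is fully conjugated: every atom, including the new sp² carbon, supplies a p orbital.
Cation: 2 × 2 + 0 = 4 π electrons → 4(1), antiaromatic.
Anion: 2 × 2 + 2 = 6 π electrons → 4(1)+2, aromatic.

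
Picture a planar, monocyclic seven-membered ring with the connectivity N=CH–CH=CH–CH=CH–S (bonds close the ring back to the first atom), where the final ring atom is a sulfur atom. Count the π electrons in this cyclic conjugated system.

All ring atoms are sp² and supply a p orbital to the ring (every atom in a ring double bond is sp² and brings one electron to the p orbital; each =N– nitrogen is pyridine-type (lone pair in the sp² plane, one electron in the p orbital); the sulfur donates one lone pair from its p orbital); the conjugation is uninterrupted.
π-electron count: 3 × 2 = 6 from the double-bond units + 2 from the S atom = 8.

8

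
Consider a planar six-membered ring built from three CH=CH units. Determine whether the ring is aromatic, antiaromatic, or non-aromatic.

All ring atoms are sp² and supply a p orbital to the ring (the double-bond atoms are sp², each contributing one p electron); the conjugation is uninterrupted.
π-electron count: 3 × 2 = 6 from the 3 double-bond units.
That gives a 4n+2 count (6, n = 1).

Aromatic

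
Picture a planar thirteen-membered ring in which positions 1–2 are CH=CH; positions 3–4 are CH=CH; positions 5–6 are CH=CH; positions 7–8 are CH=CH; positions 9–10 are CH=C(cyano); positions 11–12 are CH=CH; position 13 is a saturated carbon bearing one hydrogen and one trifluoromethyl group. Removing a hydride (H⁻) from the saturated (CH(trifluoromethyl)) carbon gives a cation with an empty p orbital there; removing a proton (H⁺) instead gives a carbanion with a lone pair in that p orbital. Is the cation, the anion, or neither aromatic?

The anion

In both ions every ring atom is sp² and contributes a p orbital, so both rings are fully conjugated.
Cation: 6 × 2 + 0 = 12 π electrons → 4(3), antiaromatic.
Anion: 6 × 2 + 2 = 14 π electrons → 4(3)+2, aromatic.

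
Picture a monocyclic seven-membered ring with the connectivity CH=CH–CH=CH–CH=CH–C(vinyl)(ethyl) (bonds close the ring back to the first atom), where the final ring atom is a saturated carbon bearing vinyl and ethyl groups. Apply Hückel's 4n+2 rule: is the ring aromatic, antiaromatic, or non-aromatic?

Because that saturated carbon is sp³ and has no p orbital in the ring π system at the C(vinyl)(ethyl) position, the π system cannot extend all the way around the ring.
Hückel's rule only applies to fully conjugated rings, so this one is simply non-aromatic.

Non-aromatic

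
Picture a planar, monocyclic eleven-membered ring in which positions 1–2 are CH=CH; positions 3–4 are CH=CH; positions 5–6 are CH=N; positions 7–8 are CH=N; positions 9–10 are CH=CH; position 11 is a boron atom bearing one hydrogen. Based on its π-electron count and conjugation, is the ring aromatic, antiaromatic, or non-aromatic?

The p orbitals form a continuous loop: the double-bond atoms are sp², each contributing one p electron; each sp² =N– keeps its lone pair in-plane and puts one electron into the π system; the boron has an empty p orbital. The ring is fully conjugated.
π-electron count: 5 × 2 = 10 from the double-bond units + 0 from the BH atom = 10.
With 10 π electrons (n = 2), the Hückel 4n+2 condition holds.

Aromatic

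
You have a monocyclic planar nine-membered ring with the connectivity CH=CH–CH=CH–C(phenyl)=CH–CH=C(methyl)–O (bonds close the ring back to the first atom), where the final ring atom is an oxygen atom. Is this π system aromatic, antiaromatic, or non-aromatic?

Aromatic

The p orbitals form a continuous loop: every atom in a ring double bond is sp² and brings one electron to the p orbital; the oxygen donates one lone pair from its p orbital. The ring is fully conjugated.
Tallying contributions gives 4 × 2 = 8 from the double-bond units + 2 from the O atom = 10.
That gives a 4n+2 count (10, n = 2).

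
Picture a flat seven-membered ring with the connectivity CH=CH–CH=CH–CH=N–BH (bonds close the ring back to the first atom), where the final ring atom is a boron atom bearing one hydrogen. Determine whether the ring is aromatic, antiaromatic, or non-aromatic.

Check conjugation: the double-bond atoms are sp², each contributing one p electron; each =N– nitrogen is pyridine-type (lone pair in the sp² plane, one electron in the p orbital); the boron has an empty p orbital — every position has a p orbital, so the cyclic π system is continuous.
π-electron count: 3 × 2 = 6 from the double-bond units + 0 from the BH atom = 6.
6 = 4(1) + 2, which satisfies Hückel's 4n+2 rule.

Aromatic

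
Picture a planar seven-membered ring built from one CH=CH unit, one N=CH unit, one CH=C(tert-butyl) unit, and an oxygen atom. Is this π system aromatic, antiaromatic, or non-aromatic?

Check conjugation: every atom in a ring double bond is sp² and brings one electron to the p orbital; each sp² =N– keeps its lone pair in-plane and puts one electron into the π system; the oxygen donates one lone pair from its p orbital — every position has a p orbital, so the cyclic π system is continuous.
Tallying contributions gives 3 × 2 = 6 from the double-bond units + 2 from the O atom = 8.
8 = 4(2); a planar, fully conjugated 4n system is antiaromatic.

Antiaromatic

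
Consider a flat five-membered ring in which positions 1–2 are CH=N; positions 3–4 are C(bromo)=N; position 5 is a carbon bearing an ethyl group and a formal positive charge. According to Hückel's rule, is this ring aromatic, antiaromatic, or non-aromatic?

Every ring atom contributes a p orbital perpendicular to the ring (every atom in a ring double bond is sp² and brings one electron to the p orbital; each sp² =N– keeps its lone pair in-plane and puts one electron into the π system; the carbocation has an empty p orbital), so the π system is cyclic and fully conjugated.
Adding the contributions, 2 × 2 = 4 from the double-bond units + 0 from the C(ethyl)(+) atom = 4.
4 is a 4n count (n = 1), so the planar conjugated ring is antiaromatic.

Antiaromatic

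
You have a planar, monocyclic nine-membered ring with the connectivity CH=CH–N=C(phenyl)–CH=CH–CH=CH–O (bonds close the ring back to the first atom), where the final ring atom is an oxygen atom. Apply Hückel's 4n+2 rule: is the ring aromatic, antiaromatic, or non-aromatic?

Every ring atom contributes a p orbital perpendicular to the ring (each doubly-bonded ring atom is sp² with one p-orbital electron; the doubly-bonded nitrogens are pyridine-type — their lone pairs lie in the ring plane, leaving one electron in the p orbital; the oxygen donates one lone pair from its p orbital), so the π system is cyclic and fully conjugated.
Tallying contributions gives 4 × 2 = 8 from the double-bond units + 2 from the O atom = 10.
Since 10 = 4·2 + 2, the ring meets the 4n+2 criterion.

Aromatic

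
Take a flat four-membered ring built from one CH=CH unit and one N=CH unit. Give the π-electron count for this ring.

4

Every ring atom contributes a p orbital perpendicular to the ring (each doubly-bonded ring atom is sp² with one p-orbital electron; each sp² =N– keeps its lone pair in-plane and puts one electron into the π system), so the π system is cyclic and fully conjugated.
Tallying contributions gives 2 × 2 = 4 from the 2 double-bond units.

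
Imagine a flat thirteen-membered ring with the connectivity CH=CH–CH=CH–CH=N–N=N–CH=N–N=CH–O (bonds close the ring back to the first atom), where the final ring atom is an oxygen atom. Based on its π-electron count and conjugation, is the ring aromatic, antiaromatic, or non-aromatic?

Every ring atom contributes a p orbital perpendicular to the ring (the double-bond atoms are sp², each contributing one p electron; each sp² =N– keeps its lone pair in-plane and puts one electron into the π system; the oxygen donates one lone pair from its p orbital), so the π system is cyclic and fully conjugated.
Tallying contributions gives 6 × 2 = 12 from the double-bond units + 2 from the O atom = 14.
Since 14 = 4·3 + 2, the ring meets the 4n+2 criterion.

Aromatic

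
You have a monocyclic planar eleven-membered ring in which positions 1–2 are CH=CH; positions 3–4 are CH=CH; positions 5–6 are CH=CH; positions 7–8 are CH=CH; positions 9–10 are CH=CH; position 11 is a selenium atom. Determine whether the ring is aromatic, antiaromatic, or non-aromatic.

Antiaromatic

Every ring atom contributes a p orbital perpendicular to the ring (the double-bond atoms are sp², each contributing one p electron; the selenium donates one lone pair from its p orbital), so the π system is cyclic and fully conjugated.
Adding the contributions, 5 × 2 = 10 from the double-bond units + 2 from the Se atom = 12.
With 12 = 4·3 π electrons, Hückel's rule classifies the planar ring as antiaromatic.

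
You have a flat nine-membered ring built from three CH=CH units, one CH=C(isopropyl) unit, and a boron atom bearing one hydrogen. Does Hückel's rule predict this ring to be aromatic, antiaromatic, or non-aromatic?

All ring atoms are sp² and supply a p orbital to the ring (each doubly-bonded ring atom is sp² with one p-orbital electron; the boron has an empty p orbital); the conjugation is uninterrupted.
Tallying contributions gives 4 × 2 = 8 from the double-bond units + 0 from the BH atom = 8.
With 8 = 4·2 π electrons, Hückel's rule classifies the planar ring as antiaromatic.

Antiaromatic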